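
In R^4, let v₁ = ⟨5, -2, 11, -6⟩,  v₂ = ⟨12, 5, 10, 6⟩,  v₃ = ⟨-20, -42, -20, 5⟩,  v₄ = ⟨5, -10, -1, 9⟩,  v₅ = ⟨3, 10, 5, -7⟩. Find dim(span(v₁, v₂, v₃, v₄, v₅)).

Put the 4×5 matrix [v₁|v₂|v₃|v₄|v₅] into echelon form.
The echelon form has 4 nonzero rows, so the rank is 4.
(With 5 elements in a 4-dimensional space the rank is at most 4.)

4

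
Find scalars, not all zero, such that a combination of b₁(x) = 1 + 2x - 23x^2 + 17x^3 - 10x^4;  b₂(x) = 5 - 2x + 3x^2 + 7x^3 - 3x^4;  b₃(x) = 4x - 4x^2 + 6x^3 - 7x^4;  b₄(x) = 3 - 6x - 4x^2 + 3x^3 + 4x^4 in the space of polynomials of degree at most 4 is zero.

b₁ + b₂ - 3b₃ - 2b₄ = 0

Take coordinates with respect to {1, x, …, x^4}.
Write the vectors as columns of a matrix and find a nonzero vector in its null space.
A generator of the null space is (1, 1, -3, -2).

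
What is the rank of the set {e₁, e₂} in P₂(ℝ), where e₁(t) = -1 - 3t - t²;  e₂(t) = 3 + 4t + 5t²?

2

Represent each element by its coordinate vector in ℝ³.
Form the matrix with e₁, e₂ as columns and reduce.
The echelon form has 2 nonzero rows, so the rank is 2.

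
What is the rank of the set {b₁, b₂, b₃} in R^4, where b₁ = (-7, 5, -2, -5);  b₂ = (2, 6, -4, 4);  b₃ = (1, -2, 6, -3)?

Apply Gaussian elimination to the matrix whose rows are b₁, b₂, b₃.
Exactly 3 pivots survive; hence the rank is 3.

3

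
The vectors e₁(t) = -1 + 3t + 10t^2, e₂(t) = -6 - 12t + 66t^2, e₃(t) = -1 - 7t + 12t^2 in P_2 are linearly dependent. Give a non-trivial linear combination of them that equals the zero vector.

3e₁ - e₂ + 3e₃ = 0

Pass to coordinate vectors relative to the basis {1, t, t^2}.
Set up α₁e₁ + … + α₃e₃ = 0 and solve the homogeneous system.
A generator of the null space is (3, -1, 3).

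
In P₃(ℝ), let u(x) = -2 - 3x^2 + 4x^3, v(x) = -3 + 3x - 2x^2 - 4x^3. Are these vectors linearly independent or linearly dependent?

Take coordinates with respect to the standard basis {1, x, …, x^3}.
Row-reduce the matrix whose columns are u, v.
The reduction yields 2 nonzero rows, so the rank is 2.
Since rank = 2 (the number of vectors), the set is linearly independent.

linearly independent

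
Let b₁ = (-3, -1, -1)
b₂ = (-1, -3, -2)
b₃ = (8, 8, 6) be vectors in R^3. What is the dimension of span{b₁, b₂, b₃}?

dim = 2

Put the 3×3 matrix [b₁|b₂|b₃] into echelon form.
Reduction leaves 2 leading entries, giving rank 2.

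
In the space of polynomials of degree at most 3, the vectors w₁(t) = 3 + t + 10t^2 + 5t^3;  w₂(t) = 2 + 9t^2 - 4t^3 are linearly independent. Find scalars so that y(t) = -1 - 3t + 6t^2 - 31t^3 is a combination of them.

Take coordinate vectors relative to {1, t, …, t^3}.
Set up the augmented matrix [w₁ | w₂ | y] and row-reduce.
Back-substitution yields (a₁, a₂) = (-3, 4).

y = -3w₁ + 4w₂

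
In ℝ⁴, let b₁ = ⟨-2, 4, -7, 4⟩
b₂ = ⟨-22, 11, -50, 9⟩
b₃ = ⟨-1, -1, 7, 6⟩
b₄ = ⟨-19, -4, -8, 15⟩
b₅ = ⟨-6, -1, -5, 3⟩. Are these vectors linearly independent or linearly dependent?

There are 5 vectors in a 4-dimensional space, so they cannot be linearly independent.

linearly dependent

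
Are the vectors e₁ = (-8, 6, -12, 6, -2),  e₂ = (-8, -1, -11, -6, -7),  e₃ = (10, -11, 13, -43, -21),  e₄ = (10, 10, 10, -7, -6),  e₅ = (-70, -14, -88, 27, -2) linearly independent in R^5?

linearly dependent

Form the 5×5 matrix with these as columns; its determinant is 0.
A zero determinant means the columns are linearly dependent.
Indeed 3e₁ - 3e₂ + e₃ - e₄ = 0.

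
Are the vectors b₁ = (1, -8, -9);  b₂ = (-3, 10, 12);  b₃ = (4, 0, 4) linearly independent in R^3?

Form the 3×3 matrix with these as columns; its determinant is -80.
A nonzero determinant means the columns are linearly independent.

linearly independent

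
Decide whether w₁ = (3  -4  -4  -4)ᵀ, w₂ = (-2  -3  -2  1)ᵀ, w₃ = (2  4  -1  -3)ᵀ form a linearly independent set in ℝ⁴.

Place the vectors as rows of a 3×4 matrix and reduce to echelon form.
The reduction yields 3 nonzero rows, so the rank is 3.
Since rank = 3 (the number of vectors), the set is linearly independent.

linearly independent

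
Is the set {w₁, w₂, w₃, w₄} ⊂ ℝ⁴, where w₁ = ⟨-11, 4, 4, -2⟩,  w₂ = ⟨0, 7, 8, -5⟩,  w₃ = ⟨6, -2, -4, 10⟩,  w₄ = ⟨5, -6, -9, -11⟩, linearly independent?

Form the 4×4 matrix with these as columns; its determinant is -3996.
A nonzero determinant means the columns are linearly independent.

linearly independent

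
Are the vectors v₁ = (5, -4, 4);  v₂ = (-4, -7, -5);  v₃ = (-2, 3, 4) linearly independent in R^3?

Place the vectors as rows of a 3×3 matrix and reduce to echelon form.
The reduction yields 3 nonzero rows, so the rank is 3.
Since rank = 3 (the number of vectors), the set is linearly independent.

linearly independent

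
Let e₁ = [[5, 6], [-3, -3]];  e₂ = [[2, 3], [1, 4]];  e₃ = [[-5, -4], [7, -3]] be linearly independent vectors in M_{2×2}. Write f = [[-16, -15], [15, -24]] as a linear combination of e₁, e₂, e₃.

Work in coordinates with respect to the standard basis {E₁₁, E₁₂, E₂₁, E₂₂}.
Set up the augmented matrix [e₁ | e₂ | e₃ | f] and row-reduce.
Row-reducing the augmented matrix gives the unique coefficients (c₁, c₂, c₃) = (1, -3, 3).

f = e₁ - 3e₂ + 3e₃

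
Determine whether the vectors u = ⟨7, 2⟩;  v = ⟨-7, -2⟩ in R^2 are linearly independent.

The matrix [u|v] has determinant 0.
A zero determinant means the columns are linearly dependent.

linearly dependent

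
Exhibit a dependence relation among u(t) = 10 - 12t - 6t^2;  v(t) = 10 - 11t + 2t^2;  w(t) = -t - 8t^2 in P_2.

u - v - w = 0

Pass to coordinate vectors relative to the basis {1, t, t^2}.
Write the vectors as columns of a matrix and find a nonzero vector in its null space.
One solution (up to scaling) is (1, -1, -1).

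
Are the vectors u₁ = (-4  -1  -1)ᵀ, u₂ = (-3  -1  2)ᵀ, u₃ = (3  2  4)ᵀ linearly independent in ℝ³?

linearly independent

Place the vectors as rows of a 3×3 matrix and reduce to echelon form.
The reduction yields 3 nonzero rows, so the rank is 3.
Since rank = 3 (the number of vectors), the set is linearly independent.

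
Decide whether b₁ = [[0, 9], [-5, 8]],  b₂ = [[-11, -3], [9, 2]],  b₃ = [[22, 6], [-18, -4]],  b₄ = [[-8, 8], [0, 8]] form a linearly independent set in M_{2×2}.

linearly dependent

Take coordinates with respect to the standard basis {E₁₁, E₁₂, E₂₁, E₂₂}.
One vector is a scalar multiple of another, so the set is dependent.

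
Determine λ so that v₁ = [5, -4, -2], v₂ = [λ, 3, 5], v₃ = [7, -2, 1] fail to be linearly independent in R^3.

The set is linearly dependent precisely when det[v₁; v₂; v₃] = 0.
Expanding, det = 8*λ - 33.
Setting this to zero gives λ = 33/8.

λ = 33/8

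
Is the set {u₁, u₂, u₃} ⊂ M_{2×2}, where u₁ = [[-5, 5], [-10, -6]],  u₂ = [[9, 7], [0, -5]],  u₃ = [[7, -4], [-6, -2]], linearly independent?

Write each element as a coordinate vector in ℝ⁴ using {E₁₁, E₁₂, E₂₁, E₂₂}.
Place the vectors as rows of a 3×4 matrix and reduce to echelon form.
The reduction yields 3 nonzero rows, so the rank is 3.
Since rank = 3 (the number of vectors), the set is linearly independent.

linearly independent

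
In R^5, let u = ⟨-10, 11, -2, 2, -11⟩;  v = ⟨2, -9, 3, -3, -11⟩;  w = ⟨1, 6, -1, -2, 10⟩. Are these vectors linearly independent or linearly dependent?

linearly independent

Row-reduce the matrix whose columns are u, v, w.
The reduction yields 3 nonzero rows, so the rank is 3.
Since rank = 3 (the number of vectors), the set is linearly independent.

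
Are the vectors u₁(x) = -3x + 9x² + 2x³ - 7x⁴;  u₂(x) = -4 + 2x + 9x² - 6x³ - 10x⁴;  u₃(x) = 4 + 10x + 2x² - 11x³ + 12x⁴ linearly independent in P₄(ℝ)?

linearly independent

Write each element as a coordinate vector in ℝ⁵ using {1, x, …, x⁴}.
Place the vectors as rows of a 3×5 matrix and reduce to echelon form.
The reduction yields 3 nonzero rows, so the rank is 3.
Since rank = 3 (the number of vectors), the set is linearly independent.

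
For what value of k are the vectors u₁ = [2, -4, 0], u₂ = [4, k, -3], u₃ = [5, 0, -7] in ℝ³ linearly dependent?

Place the vectors as rows of a 3×3 matrix; dependence ⇔ determinant zero.
Expanding, det = -14*k - 52.
Solving -14*k - 52 = 0 yields k = -26/7.

k = -26/7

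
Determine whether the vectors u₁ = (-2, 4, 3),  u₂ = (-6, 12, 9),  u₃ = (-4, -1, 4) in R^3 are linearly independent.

Form the 3×3 matrix with these as columns; its determinant is 0.
A zero determinant means the columns are linearly dependent.
Indeed 3u₁ - u₂ = 0.

linearly dependent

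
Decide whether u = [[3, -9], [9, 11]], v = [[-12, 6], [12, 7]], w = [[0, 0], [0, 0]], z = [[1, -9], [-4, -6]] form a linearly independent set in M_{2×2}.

Write each element as a coordinate vector in ℝ⁴ using {E₁₁, E₁₂, E₂₁, E₂₂}.
One of the vectors is the zero vector, so the set is linearly dependent.

linearly dependent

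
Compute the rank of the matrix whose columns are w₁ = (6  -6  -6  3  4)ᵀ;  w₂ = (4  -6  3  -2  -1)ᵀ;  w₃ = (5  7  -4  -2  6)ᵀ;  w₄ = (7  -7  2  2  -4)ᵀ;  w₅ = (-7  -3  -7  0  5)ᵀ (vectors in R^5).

Apply Gaussian elimination to the matrix whose rows are w₁, w₂, w₃, w₄, w₅.
Exactly 5 pivots survive; hence the rank is 5.

rank 5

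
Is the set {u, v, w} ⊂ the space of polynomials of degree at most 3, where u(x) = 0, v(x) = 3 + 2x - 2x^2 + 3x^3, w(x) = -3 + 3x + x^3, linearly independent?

Write each element as a coordinate vector in ℝ⁴ using {1, x, …, x^3}.
One of the vectors is the zero vector, so the set is linearly dependent.

linearly dependent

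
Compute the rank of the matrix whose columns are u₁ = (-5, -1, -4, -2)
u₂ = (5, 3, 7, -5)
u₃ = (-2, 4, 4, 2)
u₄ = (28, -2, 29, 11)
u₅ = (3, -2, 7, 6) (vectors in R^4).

4

Form the matrix with u₁, u₂, u₃, u₄, u₅ as columns and reduce.
The echelon form has 4 nonzero rows, so the rank is 4.
(With 5 elements in a 4-dimensional space the rank is at most 4.)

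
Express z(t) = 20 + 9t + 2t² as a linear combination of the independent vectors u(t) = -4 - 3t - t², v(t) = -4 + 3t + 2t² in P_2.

z = -4u - v

Work in coordinates with respect to the standard basis {1, t, t²}.
Since u, v are independent, the coefficients expressing z are uniquely determined by a linear system.
Back-substitution yields (a₁, a₂) = (-4, -1).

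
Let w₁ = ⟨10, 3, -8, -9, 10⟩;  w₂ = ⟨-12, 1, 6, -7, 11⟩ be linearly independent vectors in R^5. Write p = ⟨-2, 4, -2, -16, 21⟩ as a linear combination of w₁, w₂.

Since w₁, w₂ are independent, the coefficients expressing p are uniquely determined by a linear system.
Row-reducing the augmented matrix gives the unique coefficients (c₁, c₂) = (1, 1).

p = w₁ + w₂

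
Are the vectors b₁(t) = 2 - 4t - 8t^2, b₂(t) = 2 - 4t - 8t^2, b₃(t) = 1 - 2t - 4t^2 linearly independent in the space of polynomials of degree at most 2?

linearly dependent

Write each element as a coordinate vector in ℝ³ using {1, t, t^2}.
Form the 3×3 matrix with these as columns; its determinant is 0.
A zero determinant means the columns are linearly dependent.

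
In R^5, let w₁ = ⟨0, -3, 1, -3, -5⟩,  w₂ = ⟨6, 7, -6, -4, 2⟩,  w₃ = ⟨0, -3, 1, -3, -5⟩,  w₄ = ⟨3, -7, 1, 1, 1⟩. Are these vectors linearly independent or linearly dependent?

linearly dependent

Two of the vectors are equal, giving an immediate dependence.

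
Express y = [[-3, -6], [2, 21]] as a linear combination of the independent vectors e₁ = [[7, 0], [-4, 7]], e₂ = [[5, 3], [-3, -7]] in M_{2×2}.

y = e₁ - 2e₂

Identify each element with its coordinate vector in ℝ⁴ via {E₁₁, E₁₂, E₂₁, E₂₂}.
Set up the augmented matrix [e₁ | e₂ | y] and row-reduce.
Row-reducing the augmented matrix gives the unique coefficients (a₁, a₂) = (1, -2).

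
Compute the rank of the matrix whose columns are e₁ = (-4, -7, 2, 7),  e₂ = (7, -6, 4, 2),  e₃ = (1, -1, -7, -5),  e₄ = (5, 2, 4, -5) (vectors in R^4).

Put the 4×4 matrix [e₁|e₂|e₃|e₄] into echelon form.
The echelon form has 4 nonzero rows, so the rank is 4.

4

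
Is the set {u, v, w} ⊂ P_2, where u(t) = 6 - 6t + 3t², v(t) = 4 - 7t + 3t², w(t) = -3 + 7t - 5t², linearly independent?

linearly independent

Write each element as a coordinate vector in ℝ³ using {1, t, t²}.
Row-reduce the matrix whose columns are u, v, w.
The reduction yields 3 nonzero rows, so the rank is 3.
Since rank = 3 (the number of vectors), the set is linearly independent.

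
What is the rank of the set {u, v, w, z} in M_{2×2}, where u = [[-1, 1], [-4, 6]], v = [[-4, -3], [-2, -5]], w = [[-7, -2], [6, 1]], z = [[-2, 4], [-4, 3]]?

rank 4

Pass to coordinate vectors with respect to the basis {E₁₁, E₁₂, E₂₁, E₂₂}.
Form the matrix with u, v, w, z as columns and reduce.
Exactly 4 pivots survive; hence the rank is 4.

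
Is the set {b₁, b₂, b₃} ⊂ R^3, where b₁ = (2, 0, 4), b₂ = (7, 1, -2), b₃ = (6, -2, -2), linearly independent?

Form the 3×3 matrix with these as columns; its determinant is -92.
A nonzero determinant means the columns are linearly independent.

linearly independent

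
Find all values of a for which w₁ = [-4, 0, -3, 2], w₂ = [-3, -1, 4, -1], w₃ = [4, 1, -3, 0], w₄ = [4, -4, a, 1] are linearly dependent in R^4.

The set is linearly dependent precisely when det[w₁; w₂; w₃; w₄] = 0.
The determinant works out to 2*a - 43.
Solving 2*a - 43 = 0 yields a = 43/2.

a = 43/2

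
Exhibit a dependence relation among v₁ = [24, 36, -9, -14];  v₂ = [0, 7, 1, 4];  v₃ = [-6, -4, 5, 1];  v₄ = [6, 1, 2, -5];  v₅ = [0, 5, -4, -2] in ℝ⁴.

Write the vectors as columns of a matrix and find a nonzero vector in its null space.
The free variable yields coefficients (1, -2, 1, -3, -3) (any nonzero multiple also works).

v₁ - 2v₂ + v₃ - 3v₄ - 3v₅ = 0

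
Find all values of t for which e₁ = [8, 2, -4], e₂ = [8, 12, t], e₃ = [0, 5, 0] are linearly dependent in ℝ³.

t = -4

Dependence holds iff the 3×3 matrix [e₁ e₂ e₃] is singular.
Cofactor expansion gives det = -40*t - 160.
This vanishes exactly when t = -4.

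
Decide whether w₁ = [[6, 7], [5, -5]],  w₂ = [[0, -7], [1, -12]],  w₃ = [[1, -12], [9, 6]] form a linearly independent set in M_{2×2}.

Take coordinates with respect to the standard basis {E₁₁, E₁₂, E₂₁, E₂₂}.
Place the vectors as rows of a 3×4 matrix and reduce to echelon form.
The reduction yields 3 nonzero rows, so the rank is 3.
Since rank = 3 (the number of vectors), the set is linearly independent.

linearly independent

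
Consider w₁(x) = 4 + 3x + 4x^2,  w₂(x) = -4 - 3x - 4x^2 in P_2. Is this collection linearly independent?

Write each element as a coordinate vector in ℝ³ using {1, x, x^2}.
Place the vectors as rows of a 2×3 matrix and reduce to echelon form.
The reduction yields 1 nonzero row, so the rank is 1.
Since rank 1 < 2, the set is linearly dependent.

linearly dependent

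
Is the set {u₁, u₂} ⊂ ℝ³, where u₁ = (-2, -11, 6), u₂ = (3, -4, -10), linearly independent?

linearly independent

Place the vectors as rows of a 2×3 matrix and reduce to echelon form.
The reduction yields 2 nonzero rows, so the rank is 2.
Since rank = 2 (the number of vectors), the set is linearly independent.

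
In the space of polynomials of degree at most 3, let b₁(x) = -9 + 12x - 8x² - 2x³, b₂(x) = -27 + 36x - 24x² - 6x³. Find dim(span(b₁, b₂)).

1

Use coordinates relative to {1, x, …, x³}.
Row-reduce the 2×4 matrix with these as rows.
The echelon form has 1 nonzero row, so the rank is 1.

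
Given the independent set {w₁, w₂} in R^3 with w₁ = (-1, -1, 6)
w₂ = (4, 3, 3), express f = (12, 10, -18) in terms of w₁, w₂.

f = -4w₁ + 2w₂

Since w₁, w₂ are independent, the coefficients expressing f are uniquely determined by a linear system.
Back-substitution yields (a₁, a₂) = (-4, 2).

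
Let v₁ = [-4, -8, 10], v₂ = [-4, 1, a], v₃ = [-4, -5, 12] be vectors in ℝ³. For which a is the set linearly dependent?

a = 16

The vectors are dependent exactly when the determinant of the matrix with rows v₁, v₂, v₃ vanishes.
Cofactor expansion gives det = 12*a - 192.
This vanishes exactly when a = 16.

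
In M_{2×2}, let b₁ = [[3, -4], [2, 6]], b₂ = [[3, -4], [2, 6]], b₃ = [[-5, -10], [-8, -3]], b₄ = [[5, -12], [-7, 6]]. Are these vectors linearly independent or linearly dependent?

Write each element as a coordinate vector in ℝ⁴ using {E₁₁, E₁₂, E₂₁, E₂₂}.
Two of the vectors are equal, giving an immediate dependence.

linearly dependent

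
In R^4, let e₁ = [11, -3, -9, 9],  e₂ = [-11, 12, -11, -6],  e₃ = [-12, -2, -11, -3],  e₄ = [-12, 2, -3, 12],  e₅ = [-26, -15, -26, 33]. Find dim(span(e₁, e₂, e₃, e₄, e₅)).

4

Put the 4×5 matrix [e₁|e₂|e₃|e₄|e₅] into echelon form.
Reduction leaves 4 leading entries, giving rank 4.
(With 5 elements in a 4-dimensional space the rank is at most 4.)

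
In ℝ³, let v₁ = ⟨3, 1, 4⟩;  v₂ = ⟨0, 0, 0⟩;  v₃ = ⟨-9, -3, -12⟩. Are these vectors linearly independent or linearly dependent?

One of the vectors is the zero vector, so the set is linearly dependent.

linearly dependent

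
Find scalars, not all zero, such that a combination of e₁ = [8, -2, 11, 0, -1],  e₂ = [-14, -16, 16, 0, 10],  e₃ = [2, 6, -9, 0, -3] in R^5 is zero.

Solve the homogeneous system with e₁, e₂, e₃ as columns by row-reducing the coefficient matrix.
The free variable yields coefficients (1, 1, 3) (any nonzero multiple also works).

e₁ + e₂ + 3e₃ = 0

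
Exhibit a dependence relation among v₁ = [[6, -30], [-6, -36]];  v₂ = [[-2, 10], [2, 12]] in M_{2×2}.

v₁ + 3v₂ = 0

Pass to coordinate vectors relative to the basis {E₁₁, E₁₂, E₂₁, E₂₂}.
Row-reduce the matrix with v₁, v₂ as columns; the null space gives the coefficients.
The free variable yields coefficients (1, 3) (any nonzero multiple also works).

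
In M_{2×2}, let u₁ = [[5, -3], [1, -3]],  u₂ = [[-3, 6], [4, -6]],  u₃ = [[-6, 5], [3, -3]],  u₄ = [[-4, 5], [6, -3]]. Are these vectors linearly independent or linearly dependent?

linearly independent

Write each element as a coordinate vector in ℝ⁴ using {E₁₁, E₁₂, E₂₁, E₂₂}.
Form the 4×4 matrix with these as columns; its determinant is 300.
A nonzero determinant means the columns are linearly independent.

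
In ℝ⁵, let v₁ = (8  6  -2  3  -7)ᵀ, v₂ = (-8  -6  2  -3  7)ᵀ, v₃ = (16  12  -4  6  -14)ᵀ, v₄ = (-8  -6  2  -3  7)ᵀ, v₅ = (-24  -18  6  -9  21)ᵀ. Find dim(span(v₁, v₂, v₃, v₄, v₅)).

Row-reduce the 5×5 matrix with these as rows.
There is 1 pivot column, so rank = 1.

dim = 1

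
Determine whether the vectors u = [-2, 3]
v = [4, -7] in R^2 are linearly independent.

Row-reduce the matrix whose columns are u, v.
The reduction yields 2 nonzero rows, so the rank is 2.
Since rank = 2 (the number of vectors), the set is linearly independent.

linearly independent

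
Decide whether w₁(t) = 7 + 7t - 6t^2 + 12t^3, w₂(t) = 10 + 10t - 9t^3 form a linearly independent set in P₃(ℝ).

linearly independent

Take coordinates with respect to the standard basis {1, t, …, t^3}.
Place the vectors as rows of a 2×4 matrix and reduce to echelon form.
The reduction yields 2 nonzero rows, so the rank is 2.
Since rank = 2 (the number of vectors), the set is linearly independent.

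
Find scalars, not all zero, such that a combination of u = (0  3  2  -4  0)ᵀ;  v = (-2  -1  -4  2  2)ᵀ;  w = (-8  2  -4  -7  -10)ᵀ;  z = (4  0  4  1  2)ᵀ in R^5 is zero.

Write the vectors as columns of a matrix and find a nonzero vector in its null space.
One solution (up to scaling) is (0, 2, 1, 3).

2v + w + 3z = 0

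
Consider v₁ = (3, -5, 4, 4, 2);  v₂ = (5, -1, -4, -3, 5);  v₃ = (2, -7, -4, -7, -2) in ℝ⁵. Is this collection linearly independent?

Place the vectors as rows of a 3×5 matrix and reduce to echelon form.
The reduction yields 3 nonzero rows, so the rank is 3.
Since rank = 3 (the number of vectors), the set is linearly independent.

linearly independent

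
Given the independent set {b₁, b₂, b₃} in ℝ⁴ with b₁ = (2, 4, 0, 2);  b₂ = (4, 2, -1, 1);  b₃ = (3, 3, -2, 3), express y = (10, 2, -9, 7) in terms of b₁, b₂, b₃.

Set up the augmented matrix [b₁ | b₂ | b₃ | y] and row-reduce.
The system has the unique solution (c₁, c₂, c₃) = (-3, 1, 4).

y = -3b₁ + b₂ + 4b₃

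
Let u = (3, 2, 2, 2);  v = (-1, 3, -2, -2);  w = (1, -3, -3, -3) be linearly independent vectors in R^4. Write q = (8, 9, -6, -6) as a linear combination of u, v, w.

q = 3u + 3v + 2w

Write q = c₁u + … + c₃w and equate components.
Back-substitution yields (c₁, c₂, c₃) = (3, 3, 2).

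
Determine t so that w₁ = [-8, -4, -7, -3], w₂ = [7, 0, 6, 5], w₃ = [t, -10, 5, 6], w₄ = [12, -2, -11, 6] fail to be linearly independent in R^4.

Dependence holds iff the 4×4 matrix [w₁ w₂ w₃ w₄] is singular.
The determinant works out to -330*t - 1056.
Setting this to zero gives t = -16/5.

t = -16/5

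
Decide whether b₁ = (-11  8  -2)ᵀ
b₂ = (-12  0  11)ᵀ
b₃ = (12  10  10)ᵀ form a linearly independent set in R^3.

linearly independent

Place the vectors as rows of a 3×3 matrix and reduce to echelon form.
The reduction yields 3 nonzero rows, so the rank is 3.
Since rank = 3 (the number of vectors), the set is linearly independent.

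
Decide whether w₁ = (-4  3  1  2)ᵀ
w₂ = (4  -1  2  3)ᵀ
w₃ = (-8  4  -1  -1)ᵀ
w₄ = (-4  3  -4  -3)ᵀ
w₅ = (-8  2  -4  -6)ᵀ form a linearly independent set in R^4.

There are 5 vectors in a 4-dimensional space, so they cannot be linearly independent.

linearly dependent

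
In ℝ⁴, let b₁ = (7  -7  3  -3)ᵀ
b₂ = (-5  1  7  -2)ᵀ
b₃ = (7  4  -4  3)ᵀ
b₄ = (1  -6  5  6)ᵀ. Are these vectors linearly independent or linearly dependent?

Place the vectors as rows of a 4×4 matrix and reduce to echelon form.
The reduction yields 4 nonzero rows, so the rank is 4.
Since rank = 4 (the number of vectors), the set is linearly independent.

linearly independent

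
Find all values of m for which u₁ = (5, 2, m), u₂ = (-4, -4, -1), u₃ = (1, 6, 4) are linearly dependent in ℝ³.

Place the vectors as rows of a 3×3 matrix; dependence ⇔ determinant zero.
The determinant works out to -20*m - 20.
Setting this to zero gives m = -1.

m = -1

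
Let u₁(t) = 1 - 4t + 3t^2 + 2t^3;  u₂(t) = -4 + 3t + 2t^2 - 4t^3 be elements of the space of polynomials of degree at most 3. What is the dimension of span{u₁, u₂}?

Use coordinates relative to {1, t, …, t^3}.
Put the 4×2 matrix [u₁|u₂] into echelon form.
Reduction leaves 2 leading entries, giving rank 2.

2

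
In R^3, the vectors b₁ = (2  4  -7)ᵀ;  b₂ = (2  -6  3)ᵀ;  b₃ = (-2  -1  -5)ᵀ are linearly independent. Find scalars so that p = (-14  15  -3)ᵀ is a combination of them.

p = -2b₁ - 4b₂ + b₃

Write p = a₁b₁ + … + a₃b₃ and equate components.
The system has the unique solution (a₁, a₂, a₃) = (-2, -4, 1).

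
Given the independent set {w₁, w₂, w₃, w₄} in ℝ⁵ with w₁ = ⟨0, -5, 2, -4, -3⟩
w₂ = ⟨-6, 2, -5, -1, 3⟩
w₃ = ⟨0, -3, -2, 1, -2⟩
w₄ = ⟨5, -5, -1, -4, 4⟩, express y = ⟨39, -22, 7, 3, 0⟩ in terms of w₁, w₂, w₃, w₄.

Set up the augmented matrix [w₁ | w₂ | w₃ | w₄ | y] and row-reduce.
Row-reducing the augmented matrix gives the unique coefficients (c₁, …, c₄) = (-2, -4, 3, 3).

y = -2w₁ - 4w₂ + 3w₃ + 3w₄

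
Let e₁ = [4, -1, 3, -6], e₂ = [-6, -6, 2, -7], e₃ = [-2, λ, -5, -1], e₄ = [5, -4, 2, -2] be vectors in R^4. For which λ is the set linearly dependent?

λ = 55

The vectors are dependent exactly when the determinant of the matrix with rows e₁, e₂, e₃, e₄ vanishes.
The determinant works out to 1705 - 31*λ.
This vanishes exactly when λ = 55.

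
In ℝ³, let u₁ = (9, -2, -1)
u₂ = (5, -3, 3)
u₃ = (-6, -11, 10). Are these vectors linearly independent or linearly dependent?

linearly independent

The matrix [u₁|u₂|u₃] has determinant 236.
A nonzero determinant means the columns are linearly independent.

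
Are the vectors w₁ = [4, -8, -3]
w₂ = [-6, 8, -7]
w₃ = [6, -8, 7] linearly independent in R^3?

linearly dependent

Row-reduce the matrix whose columns are w₁, w₂, w₃.
The reduction yields 2 nonzero rows, so the rank is 2.
Since rank 2 < 3, the set is linearly dependent.
Indeed w₂ + w₃ = 0.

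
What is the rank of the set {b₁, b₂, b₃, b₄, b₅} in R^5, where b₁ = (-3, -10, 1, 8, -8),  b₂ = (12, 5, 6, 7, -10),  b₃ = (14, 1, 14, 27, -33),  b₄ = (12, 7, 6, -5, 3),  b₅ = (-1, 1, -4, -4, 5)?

Apply Gaussian elimination to the matrix whose rows are b₁, b₂, b₃, b₄, b₅.
Reduction leaves 4 leading entries, giving rank 4.

4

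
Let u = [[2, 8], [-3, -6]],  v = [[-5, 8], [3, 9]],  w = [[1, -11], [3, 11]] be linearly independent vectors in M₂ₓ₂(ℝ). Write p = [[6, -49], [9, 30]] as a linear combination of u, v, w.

p = -u - v + 3w

Take coordinate vectors relative to {E₁₁, E₁₂, E₂₁, E₂₂}.
Set up the augmented matrix [u | v | w | p] and row-reduce.
Row-reducing the augmented matrix gives the unique coefficients (c₁, c₂, c₃) = (-1, -1, 3).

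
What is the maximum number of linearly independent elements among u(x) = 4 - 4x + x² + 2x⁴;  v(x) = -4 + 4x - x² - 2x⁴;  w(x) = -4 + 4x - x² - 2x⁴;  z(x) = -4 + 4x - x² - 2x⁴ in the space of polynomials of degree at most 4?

Pass to coordinate vectors with respect to the basis {1, x, …, x⁴}.
Row-reduce the 4×5 matrix with these as rows.
There is 1 pivot column, so rank = 1.

1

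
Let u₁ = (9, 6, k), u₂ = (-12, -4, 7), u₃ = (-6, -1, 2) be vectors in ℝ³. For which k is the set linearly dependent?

k = -39/4

Place the vectors as rows of a 3×3 matrix; dependence ⇔ determinant zero.
Expanding, det = -12*k - 117.
This vanishes exactly when k = -39/4.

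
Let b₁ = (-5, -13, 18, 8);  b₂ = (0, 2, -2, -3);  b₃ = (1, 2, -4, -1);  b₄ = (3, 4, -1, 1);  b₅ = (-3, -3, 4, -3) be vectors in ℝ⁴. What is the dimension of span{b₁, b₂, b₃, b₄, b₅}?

dim = 4

Row-reduce the 5×4 matrix with these as rows.
The echelon form has 4 nonzero rows, so the rank is 4.
(With 5 elements in a 4-dimensional space the rank is at most 4.)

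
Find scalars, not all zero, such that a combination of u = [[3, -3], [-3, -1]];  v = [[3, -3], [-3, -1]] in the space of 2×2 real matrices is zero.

u - v = 0

Pass to coordinate vectors relative to the basis {E₁₁, E₁₂, E₂₁, E₂₂}.
Write the vectors as columns of a matrix and find a nonzero vector in its null space.
One solution (up to scaling) is (1, -1).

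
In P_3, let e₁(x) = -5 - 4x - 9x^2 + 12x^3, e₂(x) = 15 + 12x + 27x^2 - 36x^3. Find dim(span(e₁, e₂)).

1

Pass to coordinate vectors with respect to the basis {1, x, …, x^3}.
Row-reduce the 2×4 matrix with these as rows.
Exactly 1 pivot survives; hence the rank is 1.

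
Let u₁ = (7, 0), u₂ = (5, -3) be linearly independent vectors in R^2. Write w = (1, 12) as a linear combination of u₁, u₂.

Set up the augmented matrix [u₁ | u₂ | w] and row-reduce.
Row-reducing the augmented matrix gives the unique coefficients (a₁, a₂) = (3, -4).

w = 3u₁ - 4u₂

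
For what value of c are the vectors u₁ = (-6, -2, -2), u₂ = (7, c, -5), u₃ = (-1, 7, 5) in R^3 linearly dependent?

c = -31/4

The vectors are dependent exactly when the determinant of the matrix with rows u₁, u₂, u₃ vanishes.
The determinant works out to -32*c - 248.
Setting this to zero gives c = -31/4.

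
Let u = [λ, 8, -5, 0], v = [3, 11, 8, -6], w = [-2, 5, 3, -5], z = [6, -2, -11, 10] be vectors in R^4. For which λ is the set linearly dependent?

λ = 2

Dependence holds iff the 4×4 matrix [u v w z] is singular.
Cofactor expansion gives det = 602 - 301*λ.
Setting this to zero gives λ = 2.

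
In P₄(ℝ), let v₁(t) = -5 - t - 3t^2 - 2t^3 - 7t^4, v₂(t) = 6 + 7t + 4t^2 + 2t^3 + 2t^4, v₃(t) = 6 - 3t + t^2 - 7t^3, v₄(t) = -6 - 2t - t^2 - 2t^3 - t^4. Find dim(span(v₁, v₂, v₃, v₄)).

Represent each element by its coordinate vector in ℝ⁵.
Put the 5×4 matrix [v₁|v₂|v₃|v₄] into echelon form.
Exactly 4 pivots survive; hence the rank is 4.

4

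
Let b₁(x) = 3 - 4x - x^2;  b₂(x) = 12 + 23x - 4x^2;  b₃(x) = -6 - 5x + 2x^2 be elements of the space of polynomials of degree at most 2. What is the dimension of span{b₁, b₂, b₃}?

dim = 2

Represent each element by its coordinate vector in ℝ³.
Put the 3×3 matrix [b₁|b₂|b₃] into echelon form.
The echelon form has 2 nonzero rows, so the rank is 2.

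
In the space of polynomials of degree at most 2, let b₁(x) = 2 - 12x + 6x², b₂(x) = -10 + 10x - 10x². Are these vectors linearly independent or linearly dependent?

Write each element as a coordinate vector in ℝ³ using {1, x, x²}.
Place the vectors as rows of a 2×3 matrix and reduce to echelon form.
The reduction yields 2 nonzero rows, so the rank is 2.
Since rank = 2 (the number of vectors), the set is linearly independent.

linearly independent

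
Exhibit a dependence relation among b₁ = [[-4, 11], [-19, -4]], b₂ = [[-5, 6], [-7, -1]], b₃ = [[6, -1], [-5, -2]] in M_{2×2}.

Pass to coordinate vectors relative to the basis {E₁₁, E₁₂, E₂₁, E₂₂}.
Solve the homogeneous system with b₁, b₂, b₃ as columns by row-reducing the coefficient matrix.
The free variable yields coefficients (1, -2, -1) (any nonzero multiple also works).

b₁ - 2b₂ - b₃ = 0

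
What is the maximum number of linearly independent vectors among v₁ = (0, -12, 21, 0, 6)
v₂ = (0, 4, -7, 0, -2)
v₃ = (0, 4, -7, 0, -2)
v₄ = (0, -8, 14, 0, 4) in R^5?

1

Form the matrix with v₁, v₂, v₃, v₄ as columns and reduce.
There is 1 pivot column, so rank = 1.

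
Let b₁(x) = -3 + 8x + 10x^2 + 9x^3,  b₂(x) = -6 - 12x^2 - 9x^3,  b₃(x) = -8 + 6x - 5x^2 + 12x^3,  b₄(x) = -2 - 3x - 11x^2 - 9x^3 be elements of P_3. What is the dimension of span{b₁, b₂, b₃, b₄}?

dim = 4

Use coordinates relative to {1, x, …, x^3}.
Row-reduce the 4×4 matrix with these as rows.
The echelon form has 4 nonzero rows, so the rank is 4.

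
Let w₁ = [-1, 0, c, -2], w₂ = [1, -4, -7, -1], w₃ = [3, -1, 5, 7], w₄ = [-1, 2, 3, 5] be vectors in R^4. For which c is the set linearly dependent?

The set is linearly dependent precisely when det[w₁; w₂; w₃; w₄] = 0.
Expanding, det = 64*c + 152.
Solving 64*c + 152 = 0 yields c = -19/8.

c = -19/8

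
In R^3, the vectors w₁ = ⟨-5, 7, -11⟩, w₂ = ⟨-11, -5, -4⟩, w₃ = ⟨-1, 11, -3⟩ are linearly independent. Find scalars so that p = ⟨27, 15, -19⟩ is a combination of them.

p = 4w₁ - 4w₂ - 3w₃

Since w₁, w₂, w₃ are independent, the coefficients expressing p are uniquely determined by a linear system.
Back-substitution yields (c₁, c₂, c₃) = (4, -4, -3).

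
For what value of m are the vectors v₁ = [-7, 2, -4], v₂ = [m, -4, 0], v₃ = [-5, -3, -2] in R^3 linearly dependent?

The vectors are dependent exactly when the determinant of the matrix with rows v₁, v₂, v₃ vanishes.
Cofactor expansion gives det = 16*m + 24.
Setting this to zero gives m = -3/2.

m = -3/2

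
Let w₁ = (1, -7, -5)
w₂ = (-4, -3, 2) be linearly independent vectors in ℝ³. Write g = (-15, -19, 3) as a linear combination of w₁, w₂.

Set up the augmented matrix [w₁ | w₂ | g] and row-reduce.
Row-reducing the augmented matrix gives the unique coefficients (α₁, α₂) = (1, 4).

g = w₁ + 4w₂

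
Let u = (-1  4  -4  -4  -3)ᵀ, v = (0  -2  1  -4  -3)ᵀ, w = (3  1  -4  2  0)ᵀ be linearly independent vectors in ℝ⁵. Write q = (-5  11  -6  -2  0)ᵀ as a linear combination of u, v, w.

Write q = α₁u + … + α₃w and equate components.
Row-reducing the augmented matrix gives the unique coefficients (α₁, α₂, α₃) = (2, -2, -1).

q = 2u - 2v - w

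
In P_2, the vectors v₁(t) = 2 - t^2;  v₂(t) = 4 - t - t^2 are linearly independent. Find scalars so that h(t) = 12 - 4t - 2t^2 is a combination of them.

h = -2v₁ + 4v₂

Work in coordinates with respect to the standard basis {1, t, t^2}.
Solve the system with v₁, v₂ as columns and h as the right-hand side.
Back-substitution yields (α₁, α₂) = (-2, 4).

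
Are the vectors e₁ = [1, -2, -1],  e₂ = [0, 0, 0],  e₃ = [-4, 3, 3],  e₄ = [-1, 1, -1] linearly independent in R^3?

linearly dependent

There are 4 vectors in a 3-dimensional space, so they cannot be linearly independent.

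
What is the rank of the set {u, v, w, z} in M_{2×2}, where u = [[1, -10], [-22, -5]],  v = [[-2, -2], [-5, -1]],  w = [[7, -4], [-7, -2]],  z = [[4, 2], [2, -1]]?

Pass to coordinate vectors with respect to the basis {E₁₁, E₁₂, E₂₁, E₂₂}.
Apply Gaussian elimination to the matrix whose rows are u, v, w, z.
Reduction leaves 3 leading entries, giving rank 3.

3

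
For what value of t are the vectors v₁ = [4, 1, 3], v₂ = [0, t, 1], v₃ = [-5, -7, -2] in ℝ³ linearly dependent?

t = -23/7

Dependence holds iff the 3×3 matrix [v₁ v₂ v₃] is singular.
Cofactor expansion gives det = 7*t + 23.
Solving 7*t + 23 = 0 yields t = -23/7.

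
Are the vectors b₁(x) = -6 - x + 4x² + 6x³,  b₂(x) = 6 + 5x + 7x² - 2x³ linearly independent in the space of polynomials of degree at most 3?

linearly independent

Take coordinates with respect to the standard basis {1, x, …, x³}.
Row-reduce the matrix whose columns are b₁, b₂.
The reduction yields 2 nonzero rows, so the rank is 2.
Since rank = 2 (the number of vectors), the set is linearly independent.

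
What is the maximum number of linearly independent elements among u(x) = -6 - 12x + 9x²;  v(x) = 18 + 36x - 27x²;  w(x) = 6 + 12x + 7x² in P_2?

Represent each element by its coordinate vector in ℝ³.
Put the 3×3 matrix [u|v|w] into echelon form.
Exactly 2 pivots survive; hence the rank is 2.

2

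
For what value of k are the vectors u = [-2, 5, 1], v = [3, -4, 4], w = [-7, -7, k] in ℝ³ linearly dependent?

Dependence holds iff the 3×3 matrix [u v w] is singular.
Cofactor expansion gives det = -7*k - 245.
Setting this to zero gives k = -35.

k = -35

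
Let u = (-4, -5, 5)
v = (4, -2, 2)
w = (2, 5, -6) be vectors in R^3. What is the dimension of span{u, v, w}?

3

Form the matrix with u, v, w as columns and reduce.
Reduction leaves 3 leading entries, giving rank 3.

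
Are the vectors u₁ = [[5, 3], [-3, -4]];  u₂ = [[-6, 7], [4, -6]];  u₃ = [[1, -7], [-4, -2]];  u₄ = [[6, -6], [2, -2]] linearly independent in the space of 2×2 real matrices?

Take coordinates with respect to the standard basis {E₁₁, E₁₂, E₂₁, E₂₂}.
Place the vectors as rows of a 4×4 matrix and reduce to echelon form.
The reduction yields 4 nonzero rows, so the rank is 4.
Since rank = 4 (the number of vectors), the set is linearly independent.

linearly independent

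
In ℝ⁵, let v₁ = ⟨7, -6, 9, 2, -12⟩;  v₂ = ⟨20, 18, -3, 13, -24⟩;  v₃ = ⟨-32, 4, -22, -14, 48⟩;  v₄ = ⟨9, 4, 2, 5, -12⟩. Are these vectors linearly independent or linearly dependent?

linearly dependent

Place the vectors as rows of a 4×5 matrix and reduce to echelon form.
The reduction yields 2 nonzero rows, so the rank is 2.
Since rank 2 < 4, the set is linearly dependent.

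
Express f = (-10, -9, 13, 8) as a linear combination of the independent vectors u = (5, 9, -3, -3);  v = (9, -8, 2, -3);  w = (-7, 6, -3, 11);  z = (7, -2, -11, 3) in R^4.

Write f = a₁u + … + a₄z and equate components.
The system has the unique solution (a₁, …, a₄) = (-1, 1, 1, -1).

f = -u + v + w - z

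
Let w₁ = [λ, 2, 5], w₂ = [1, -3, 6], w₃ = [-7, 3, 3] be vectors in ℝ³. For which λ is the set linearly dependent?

λ = -20/3

Dependence holds iff the 3×3 matrix [w₁ w₂ w₃] is singular.
Expanding, det = -27*λ - 180.
Setting this to zero gives λ = -20/3.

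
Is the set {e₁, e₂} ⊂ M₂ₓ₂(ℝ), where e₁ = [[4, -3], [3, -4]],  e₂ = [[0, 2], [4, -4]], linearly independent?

Take coordinates with respect to the standard basis {E₁₁, E₁₂, E₂₁, E₂₂}.
Place the vectors as rows of a 2×4 matrix and reduce to echelon form.
The reduction yields 2 nonzero rows, so the rank is 2.
Since rank = 2 (the number of vectors), the set is linearly independent.

linearly independent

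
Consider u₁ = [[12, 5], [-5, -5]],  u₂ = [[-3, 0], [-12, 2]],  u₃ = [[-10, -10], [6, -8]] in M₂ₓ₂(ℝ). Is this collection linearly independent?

linearly independent

Write each element as a coordinate vector in ℝ⁴ using {E₁₁, E₁₂, E₂₁, E₂₂}.
Place the vectors as rows of a 3×4 matrix and reduce to echelon form.
The reduction yields 3 nonzero rows, so the rank is 3.
Since rank = 3 (the number of vectors), the set is linearly independent.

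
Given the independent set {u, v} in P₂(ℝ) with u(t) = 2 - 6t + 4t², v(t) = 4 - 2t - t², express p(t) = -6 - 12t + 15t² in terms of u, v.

Work in coordinates with respect to the standard basis {1, t, t²}.
Write p = α₁u + α₂v and equate components.
The system has the unique solution (α₁, α₂) = (3, -3).

p = 3u - 3v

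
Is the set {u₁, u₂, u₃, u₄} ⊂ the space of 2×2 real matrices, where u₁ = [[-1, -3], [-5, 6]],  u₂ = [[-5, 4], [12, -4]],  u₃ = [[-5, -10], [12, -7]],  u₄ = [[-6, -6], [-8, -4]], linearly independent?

Take coordinates with respect to the standard basis {E₁₁, E₁₂, E₂₁, E₂₂}.
The matrix [u₁|u₂|u₃|u₄] has determinant 10326.
A nonzero determinant means the columns are linearly independent.

linearly independent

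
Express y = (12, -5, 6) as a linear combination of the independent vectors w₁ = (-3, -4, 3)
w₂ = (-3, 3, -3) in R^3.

Since w₁, w₂ are independent, the coefficients expressing y are uniquely determined by a linear system.
Back-substitution yields (a₁, a₂) = (-1, -3).

y = -w₁ - 3w₂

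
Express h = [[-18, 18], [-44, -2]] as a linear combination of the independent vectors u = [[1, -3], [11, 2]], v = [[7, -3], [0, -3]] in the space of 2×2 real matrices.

h = -4u - 2v

Identify each element with its coordinate vector in ℝ⁴ via {E₁₁, E₁₂, E₂₁, E₂₂}.
Set up the augmented matrix [u | v | h] and row-reduce.
The system has the unique solution (a₁, a₂) = (-4, -2).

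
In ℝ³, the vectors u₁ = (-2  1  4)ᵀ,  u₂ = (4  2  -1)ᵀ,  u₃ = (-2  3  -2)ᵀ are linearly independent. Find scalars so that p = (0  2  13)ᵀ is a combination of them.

Solve the system with u₁, u₂, u₃ as columns and p as the right-hand side.
Back-substitution yields (α₁, α₂, α₃) = (3, 1, -1).

p = 3u₁ + u₂ - u₃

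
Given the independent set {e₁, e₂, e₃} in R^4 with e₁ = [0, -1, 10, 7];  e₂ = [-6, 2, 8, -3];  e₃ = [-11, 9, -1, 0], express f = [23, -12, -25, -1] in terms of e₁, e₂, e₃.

Set up the augmented matrix [e₁ | e₂ | e₃ | f] and row-reduce.
Row-reducing the augmented matrix gives the unique coefficients (a₁, a₂, a₃) = (-1, -2, -1).

f = -e₁ - 2e₂ - e₃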